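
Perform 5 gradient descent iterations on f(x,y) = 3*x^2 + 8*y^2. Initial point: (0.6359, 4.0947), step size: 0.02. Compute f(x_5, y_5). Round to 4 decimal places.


Gradient descent on f(x,y) = 3*x^2 + 8*y^2.
Starting point: (0.6359, 4.0947), alpha = 0.02
Step 1: grad_x = 2*3*0.6359 = 3.8154, grad_y = 2*8*4.0947 = 65.5152
  x_1 = 0.6359 - 0.02*3.8154 = 0.5596
  y_1 = 4.0947 - 0.02*65.5152 = 2.7844
Step 2: grad_x = 2*3*0.5596 = 3.3576, grad_y = 2*8*2.7844 = 44.5503
  x_2 = 0.5596 - 0.02*3.3576 = 0.4924
  y_2 = 2.7844 - 0.02*44.5503 = 1.8934
Step 3: grad_x = 2*3*0.4924 = 2.9546, grad_y = 2*8*1.8934 = 30.2942
  x_3 = 0.4924 - 0.02*2.9546 = 0.4333
  y_3 = 1.8934 - 0.02*30.2942 = 1.2875
Step 4: grad_x = 2*3*0.4333 = 2.6001, grad_y = 2*8*1.2875 = 20.6001
  x_4 = 0.4333 - 0.02*2.6001 = 0.3813
  y_4 = 1.2875 - 0.02*20.6001 = 0.8755
Step 5: grad_x = 2*3*0.3813 = 2.2881, grad_y = 2*8*0.8755 = 14.0081
  x_5 = 0.3813 - 0.02*2.2881 = 0.3356
  y_5 = 0.8755 - 0.02*14.0081 = 0.5953
f(0.3356, 0.5953) = 3*0.3356^2 + 8*0.5953^2 = 3.1733


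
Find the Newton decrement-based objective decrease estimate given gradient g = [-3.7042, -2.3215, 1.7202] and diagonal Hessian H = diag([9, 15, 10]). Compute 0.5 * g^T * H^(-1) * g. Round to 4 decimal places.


Step 1: H is diagonal, so H^(-1) * g = [-0.4116, -0.1548, 0.172].
Step 2: g^T H^(-1) g = sum_i g_i^2 / H_ii
  = (-3.7042)^2/9 + (-2.3215)^2/15 + (1.7202)^2/10
  = 1.5246 + 0.3593 + 0.2959 = 2.1798
Step 3: Objective decrease = 0.5 * g^T H^(-1) g = 1.0899


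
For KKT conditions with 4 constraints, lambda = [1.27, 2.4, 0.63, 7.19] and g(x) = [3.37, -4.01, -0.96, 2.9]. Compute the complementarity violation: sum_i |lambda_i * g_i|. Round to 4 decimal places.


KKT complementary slackness check:
lambda_1 * g_1 = 1.27 * 3.37 = 4.2799
lambda_2 * g_2 = 2.4 * -4.01 = -9.624
lambda_3 * g_3 = 0.63 * -0.96 = -0.6048
lambda_4 * g_4 = 7.19 * 2.9 = 20.851
Total violation = 4.2799 + 9.624 + 0.6048 + 20.851 = 35.3597


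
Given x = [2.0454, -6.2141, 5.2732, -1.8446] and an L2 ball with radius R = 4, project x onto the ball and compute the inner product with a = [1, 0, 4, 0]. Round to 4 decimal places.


Step 1: Compute ||x|| (intermediates to 6 decimals).
||x|| = sqrt(2.0454^2 + (-6.2141)^2 + 5.2732^2 + (-1.8446)^2) = 8.602784
Step 2: Project.
Since ||x|| > R, scale = R/||x|| = 4/8.602784 = 0.464966, proj(x) = scale * x
proj(x) = [0.951041, -2.889345, 2.451859, -0.857676]
Step 3: Dot product.
a^T * proj(x) = 1*0.951041 + 0*(-2.889345) + 4*2.451859 + 0*(-0.857676) = 10.7585


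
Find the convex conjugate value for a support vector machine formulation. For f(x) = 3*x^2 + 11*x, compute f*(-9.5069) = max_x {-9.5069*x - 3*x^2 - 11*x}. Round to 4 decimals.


f*(y) = sup_x {y*x - a*x^2 - b*x} = sup_x {(y-b)*x - a*x^2}
FOC: (y - b) - 2a*x = 0 => x* = (y - b)/(2a)
x* = (-9.5069 - 11)/(2*3) = -3.4178
f*(-9.5069) = (y-b)^2/(4a) = (-9.5069 - 11)^2/(4*3)
= 420.5329/12 = 35.0444


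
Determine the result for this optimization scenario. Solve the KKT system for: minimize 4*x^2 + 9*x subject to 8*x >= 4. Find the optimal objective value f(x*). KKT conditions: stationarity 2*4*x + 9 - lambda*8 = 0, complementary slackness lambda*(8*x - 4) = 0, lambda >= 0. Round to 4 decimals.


Step 1: Try lambda = 0 (constraint inactive).
x_unc = -9/(2*4) = -1.125
Check: 8*-1.125 = -9.0 < 4 -- violated!
Step 2: Constraint must be active: 8*x = 4
x* = 4/8 = 0.5
lambda = (2*4*0.5 + 9)/8 = 1.625
Step 3: Compute optimal value.
f(x*) = 4*0.5^2 + 9*0.5 = 5.5


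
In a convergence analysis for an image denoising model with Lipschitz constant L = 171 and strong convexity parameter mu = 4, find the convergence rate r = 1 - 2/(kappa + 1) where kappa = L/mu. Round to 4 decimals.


Step 1: Compute the condition number.
kappa = L/mu = 171/4 = 42.75
Step 2: Compute the convergence rate.
r = 1 - 2/(kappa + 1) = 1 - 2*mu/(L + mu) = (L - mu)/(L + mu) = 167/175 = 0.9543


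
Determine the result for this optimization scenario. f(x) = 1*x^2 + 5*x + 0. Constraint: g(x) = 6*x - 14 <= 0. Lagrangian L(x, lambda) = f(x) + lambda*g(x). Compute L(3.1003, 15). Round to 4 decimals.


Step 1: Evaluate f(x).
f(3.1003) = 1*3.1003^2 + 5*3.1003 + 0 = 25.1134
Step 2: Evaluate g(x).
g(3.1003) = 6*3.1003 - 14 = 4.6018
Step 3: Compute Lagrangian.
L = 25.1134 + 15*4.6018 = 94.1404


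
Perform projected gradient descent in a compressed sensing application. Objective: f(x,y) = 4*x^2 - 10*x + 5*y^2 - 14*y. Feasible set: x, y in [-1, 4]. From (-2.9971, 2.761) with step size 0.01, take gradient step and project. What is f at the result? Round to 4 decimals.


Step 1: Compute gradient at (-2.9971, 2.761).
grad_x = 2*4*-2.9971 - 10 = -33.9768
grad_y = 2*5*2.761 - 14 = 13.61
Step 2: Gradient step.
x_raw = -2.9971 - 0.01*-33.9768 = -2.6573
y_raw = 2.761 - 0.01*13.61 = 2.6249
Step 3: Project onto [-1, 4].
x_proj = clip(-2.6573) = -1.0
y_proj = clip(2.6249) = 2.6249
Step 4: Evaluate f.
f(-1.0, 2.6249) = 11.7019


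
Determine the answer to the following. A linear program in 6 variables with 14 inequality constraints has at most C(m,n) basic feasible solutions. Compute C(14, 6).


Each vertex corresponds to some choice of n active constraints out of m, so the number of vertices is at most C(m, n) = m! / (n!(m-n)!).
m = 14, n = 6
Numerator: 14 * 13 * 12 * 11 * 10 * 9
Denominator: 6! = 720
C(14, 6) = 3003


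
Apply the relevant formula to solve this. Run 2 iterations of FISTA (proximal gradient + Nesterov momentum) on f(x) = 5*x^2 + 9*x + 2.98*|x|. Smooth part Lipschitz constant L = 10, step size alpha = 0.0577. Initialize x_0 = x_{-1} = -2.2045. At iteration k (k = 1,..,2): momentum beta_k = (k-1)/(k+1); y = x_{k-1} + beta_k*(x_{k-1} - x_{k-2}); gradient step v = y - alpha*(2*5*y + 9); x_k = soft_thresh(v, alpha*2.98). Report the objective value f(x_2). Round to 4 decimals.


FISTA on f(x) = 5*x^2 + 9*x + 2.98*|x|
L = 10, alpha = 0.0577
Iteration 1: beta = 0.0, y = -2.2045 + 0.0*(-2.2045 + 2.2045) = -2.2045
  grad(y) = -13.045, v = y - alpha*grad = -1.4518
  prox(v) = soft_thresh(-1.4518, 0.1719) = -1.2799
Iteration 2: beta = 0.3333, y = -1.2799 + 0.3333*(-1.2799 + 2.2045) = -0.9716
  grad(y) = -0.7164, v = y - alpha*grad = -0.9303
  prox(v) = soft_thresh(-0.9303, 0.1719) = -0.7584
f(x_2) = 5*(-0.7584)^2 + 9*(-0.7584) + 2.98*|-0.7584| = -1.6898


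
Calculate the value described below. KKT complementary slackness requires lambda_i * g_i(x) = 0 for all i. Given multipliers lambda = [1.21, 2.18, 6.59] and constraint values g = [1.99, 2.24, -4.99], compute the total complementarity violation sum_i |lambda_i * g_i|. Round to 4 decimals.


KKT complementary slackness check:
lambda_1 * g_1 = 1.21 * 1.99 = 2.4079
lambda_2 * g_2 = 2.18 * 2.24 = 4.8832
lambda_3 * g_3 = 6.59 * -4.99 = -32.8841
Total violation = 2.4079 + 4.8832 + 32.8841 = 40.1752


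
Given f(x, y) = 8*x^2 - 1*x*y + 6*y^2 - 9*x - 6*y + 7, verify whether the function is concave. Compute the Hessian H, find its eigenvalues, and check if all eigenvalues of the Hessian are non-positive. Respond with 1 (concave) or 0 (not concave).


The Hessian of f(x,y) = 8*x^2 - 1*x*y + 6*y^2 - 9*x - 6*y + 7 is:
H = [[16, -1], [-1, 12]]
Trace = 16 + 12 = 28
Determinant = 16*12 - (-1)^2 = 191
Discriminant = (28)^2 - 4*191 = 20.0
Eigenvalues: lambda_1 = 11.7639, lambda_2 = 16.2361
The function is not concave.

0


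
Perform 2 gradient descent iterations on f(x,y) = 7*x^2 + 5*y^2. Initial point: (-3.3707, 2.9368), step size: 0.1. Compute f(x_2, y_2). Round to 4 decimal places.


Gradient descent on f(x,y) = 7*x^2 + 5*y^2.
Starting point: (-3.3707, 2.9368), alpha = 0.1
Step 1: grad_x = 2*7*-3.3707 = -47.1898, grad_y = 2*5*2.9368 = 29.368
  x_1 = -3.3707 - 0.1*-47.1898 = 1.3483
  y_1 = 2.9368 - 0.1*29.368 = 0.0
Step 2: grad_x = 2*7*1.3483 = 18.8759, grad_y = 2*5*0.0 = 0.0
  x_2 = 1.3483 - 0.1*18.8759 = -0.5393
  y_2 = 0.0 - 0.1*0.0 = 0.0
f(-0.5393, 0.0) = 7*(-0.5393)^2 + 5*0.0^2 = 2.036


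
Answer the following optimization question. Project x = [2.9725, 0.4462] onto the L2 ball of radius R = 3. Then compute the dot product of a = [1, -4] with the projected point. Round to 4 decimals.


Step 1: Compute ||x|| (intermediates to 6 decimals).
||x|| = sqrt(2.9725^2 + 0.4462^2) = 3.005803
Step 2: Project.
Since ||x|| > R, scale = R/||x|| = 3/3.005803 = 0.998069, proj(x) = scale * x
proj(x) = [2.96676, 0.445338]
Step 3: Dot product.
a^T * proj(x) = 1*2.96676 - 4*0.445338 = 1.1854


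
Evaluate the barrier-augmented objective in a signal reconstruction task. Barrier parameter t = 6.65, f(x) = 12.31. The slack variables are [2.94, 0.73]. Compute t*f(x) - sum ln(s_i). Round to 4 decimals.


Step 1: Compute log-barrier.
ln values: [1.0784, -0.3147]
phi = -(1.0784 - 0.3147) = -0.7637
Step 2: Compute augmented objective.
t*f(x) = 6.65*12.31 = 81.8615
Total = 81.8615 - 0.7637 = 81.0978


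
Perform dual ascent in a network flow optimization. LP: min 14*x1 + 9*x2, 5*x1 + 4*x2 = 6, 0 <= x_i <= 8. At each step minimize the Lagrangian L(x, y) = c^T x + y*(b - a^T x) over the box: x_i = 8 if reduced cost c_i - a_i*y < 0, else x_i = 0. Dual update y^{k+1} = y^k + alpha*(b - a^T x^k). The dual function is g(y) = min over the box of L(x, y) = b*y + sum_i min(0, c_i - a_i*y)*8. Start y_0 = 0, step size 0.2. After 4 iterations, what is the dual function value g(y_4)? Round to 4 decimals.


Dual ascent for LP: min 14*x1 + 9*x2, 5*x1 + 4*x2 = 6, 0 <= x_i <= 8
Step 1: y^k = 0.0, reduced costs: (14.0, 9.0)
  x^k = (0.0, 0.0), subgradient = b - a^T x = 6.0
  y^{k+1} = 0.0 + 0.2*6.0 = 1.2
Step 2: y^k = 1.2, reduced costs: (8.0, 4.2)
  x^k = (0.0, 0.0), subgradient = b - a^T x = 6.0
  y^{k+1} = 1.2 + 0.2*6.0 = 2.4
Step 3: y^k = 2.4, reduced costs: (2.0, -0.6)
  x^k = (0.0, 8.0), subgradient = b - a^T x = -26.0
  y^{k+1} = 2.4 + 0.2*-26.0 = -2.8
Step 4: y^k = -2.8, reduced costs: (28.0, 20.2)
  x^k = (0.0, 0.0), subgradient = b - a^T x = 6.0
  y^{k+1} = -2.8 + 0.2*6.0 = -1.6
Dual objective at y_4 = -1.6: reduced costs (22.0, 15.4), box minimizer x = (0.0, 0.0)
g(y_4) = b*y + (c1 - a1*y)*x1 + (c2 - a2*y)*x2 = 6*(-1.6) + 22.0*0.0 + 15.4*0.0 = -9.6 + 0.0 + 0.0 = -9.6


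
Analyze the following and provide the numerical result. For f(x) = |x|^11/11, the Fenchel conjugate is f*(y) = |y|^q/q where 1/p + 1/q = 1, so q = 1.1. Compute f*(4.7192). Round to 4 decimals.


The conjugate exponent q satisfies 1/p + 1/q = 1.
p = 11, so q = 11/(11 - 1) = 1.1
|y|^q = 4.7192^1.1 = 5.5113
f*(4.7192) = 5.5113 / 1.1 = 5.0103


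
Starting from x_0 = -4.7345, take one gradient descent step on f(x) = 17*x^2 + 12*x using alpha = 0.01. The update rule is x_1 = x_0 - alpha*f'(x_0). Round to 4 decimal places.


We compute the gradient at x_0 and apply the update.
f'(x) = 34*x + 12
f'(-4.7345) = 34*-4.7345 + 12 = -148.973
x_1 = -4.7345 - 0.01*-148.973 = -3.2448


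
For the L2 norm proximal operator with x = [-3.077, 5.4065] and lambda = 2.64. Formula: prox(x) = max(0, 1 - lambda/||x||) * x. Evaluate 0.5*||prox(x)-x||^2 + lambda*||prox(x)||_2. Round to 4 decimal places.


Step 1: Compute ||x||.
||x|| = 6.2208
Step 2: Compute scaling factor.
scale = max(0, 1 - 2.64/6.2208) = 0.5756
Step 3: prox(x) = [-1.7712, 3.1121]
||prox(x)|| = 3.5808
Step 4: Proximal objective.
0.5*||prox-x||^2 = 3.4848
lambda*||prox|| = 9.4533
Total = 12.9381


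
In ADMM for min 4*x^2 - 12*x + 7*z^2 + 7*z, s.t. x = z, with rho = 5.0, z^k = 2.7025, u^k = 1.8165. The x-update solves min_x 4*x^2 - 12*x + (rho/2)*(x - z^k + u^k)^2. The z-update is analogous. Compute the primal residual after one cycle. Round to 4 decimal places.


ADMM iteration with rho = 5.0, z^k = 2.7025, u^k = 1.8165
Step 1: x-update.
Minimize 4*x^2 - 12*x + (5.0/2)*(x - 2.7025 + 1.8165)^2
FOC: (2*4 + 5.0)*x = 12 + 5.0*(2.7025 - 1.8165)
x^{k+1} = 1.2638
Step 2: z-update.
Minimize 7*z^2 + 7*z + (5.0/2)*(1.2638 - z + 1.8165)^2
FOC: (2*7 + 5.0)*z = -7 + 5.0*(1.2638 + 1.8165)
z^{k+1} = 0.4422
Step 3: u-update.
u^{k+1} = 1.8165 + 1.2638 - 0.4422 = 2.6381
Step 4: Primal residual = |1.2638 - 0.4422| = 0.8216


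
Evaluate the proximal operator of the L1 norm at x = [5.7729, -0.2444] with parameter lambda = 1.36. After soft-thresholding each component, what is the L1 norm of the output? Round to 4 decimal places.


Soft-thresholding with lambda = 1.36:
prox(5.7729) = sign(5.7729)*max(|5.7729| - 1.36, 0) = 4.4129
prox(-0.2444) = sign(-0.2444)*max(|-0.2444| - 1.36, 0) = 0.0
prox(x) = [4.4129, 0.0]
||prox(x)||_1 = 4.4129 + 0.0 = 4.4129


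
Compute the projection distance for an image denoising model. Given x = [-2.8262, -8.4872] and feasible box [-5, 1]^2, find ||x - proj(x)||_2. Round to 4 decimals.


Project each component onto [-5, 1].
clip(-2.8262) = -2.8262, clip(-8.4872) = -5.0
Projection = [-2.8262, -5.0]
Squared diffs: [0.0, 12.1606]
Distance = sqrt(12.1606) = 3.4872


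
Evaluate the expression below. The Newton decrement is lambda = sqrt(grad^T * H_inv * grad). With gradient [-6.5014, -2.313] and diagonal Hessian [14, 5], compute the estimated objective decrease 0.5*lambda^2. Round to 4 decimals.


Step 1: H is diagonal, so H^(-1) * g = [-0.4644, -0.4626].
Step 2: g^T H^(-1) g = sum_i g_i^2 / H_ii
  = (-6.5014)^2/14 + (-2.313)^2/5
  = 3.0192 + 1.07 = 4.0892
Step 3: Objective decrease = 0.5 * g^T H^(-1) g = 2.0446


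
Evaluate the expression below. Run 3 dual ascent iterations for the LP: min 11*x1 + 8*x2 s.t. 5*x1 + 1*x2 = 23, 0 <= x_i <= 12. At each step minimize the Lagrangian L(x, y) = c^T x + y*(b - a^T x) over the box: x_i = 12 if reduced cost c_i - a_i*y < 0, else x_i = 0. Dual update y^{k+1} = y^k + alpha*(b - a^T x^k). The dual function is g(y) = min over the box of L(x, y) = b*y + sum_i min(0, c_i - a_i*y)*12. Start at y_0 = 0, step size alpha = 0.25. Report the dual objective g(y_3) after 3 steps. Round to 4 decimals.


Dual ascent for LP: min 11*x1 + 8*x2, 5*x1 + 1*x2 = 23, 0 <= x_i <= 12
Step 1: y^k = 0.0, reduced costs: (11.0, 8.0)
  x^k = (0.0, 0.0), subgradient = b - a^T x = 23.0
  y^{k+1} = 0.0 + 0.25*23.0 = 5.75
Step 2: y^k = 5.75, reduced costs: (-17.75, 2.25)
  x^k = (12.0, 0.0), subgradient = b - a^T x = -37.0
  y^{k+1} = 5.75 + 0.25*-37.0 = -3.5
Step 3: y^k = -3.5, reduced costs: (28.5, 11.5)
  x^k = (0.0, 0.0), subgradient = b - a^T x = 23.0
  y^{k+1} = -3.5 + 0.25*23.0 = 2.25
Dual objective at y_3 = 2.25: reduced costs (-0.25, 5.75), box minimizer x = (12.0, 0.0)
g(y_3) = b*y + (c1 - a1*y)*x1 + (c2 - a2*y)*x2 = 23*2.25 + (-0.25)*12.0 + 5.75*0.0 = 51.75 - 3.0 + 0.0 = 48.75


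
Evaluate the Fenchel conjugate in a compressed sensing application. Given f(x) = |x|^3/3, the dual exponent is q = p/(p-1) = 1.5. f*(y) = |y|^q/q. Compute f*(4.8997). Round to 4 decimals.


The conjugate exponent q satisfies 1/p + 1/q = 1.
p = 3, so q = 3/(3 - 1) = 1.5
|y|^q = 4.8997^1.5 = 10.8456
f*(4.8997) = 10.8456 / 1.5 = 7.2304


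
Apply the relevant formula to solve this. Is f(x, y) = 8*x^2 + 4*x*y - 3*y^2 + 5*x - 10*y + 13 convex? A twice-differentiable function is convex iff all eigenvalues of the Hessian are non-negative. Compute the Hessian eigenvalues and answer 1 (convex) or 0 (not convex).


The Hessian of f(x,y) = 8*x^2 + 4*x*y - 3*y^2 + 5*x - 10*y + 13 is:
H = [[16, 4], [4, -6]]
Trace = 16 - 6 = 10
Determinant = 16*-6 - (4)^2 = -112
Discriminant = (10)^2 - 4*-112 = 548.0
Eigenvalues: lambda_1 = -6.7047, lambda_2 = 16.7047
The function is not convex.

0


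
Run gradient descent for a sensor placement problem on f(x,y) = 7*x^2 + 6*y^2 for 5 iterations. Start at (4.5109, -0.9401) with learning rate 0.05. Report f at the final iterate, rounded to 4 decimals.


Gradient descent on f(x,y) = 7*x^2 + 6*y^2.
Starting point: (4.5109, -0.9401), alpha = 0.05
Step 1: grad_x = 2*7*4.5109 = 63.1526, grad_y = 2*6*-0.9401 = -11.2812
  x_1 = 4.5109 - 0.05*63.1526 = 1.3533
  y_1 = -0.9401 - 0.05*-11.2812 = -0.376
Step 2: grad_x = 2*7*1.3533 = 18.9458, grad_y = 2*6*-0.376 = -4.5125
  x_2 = 1.3533 - 0.05*18.9458 = 0.406
  y_2 = -0.376 - 0.05*-4.5125 = -0.1504
Step 3: grad_x = 2*7*0.406 = 5.6837, grad_y = 2*6*-0.1504 = -1.805
  x_3 = 0.406 - 0.05*5.6837 = 0.1218
  y_3 = -0.1504 - 0.05*-1.805 = -0.0602
Step 4: grad_x = 2*7*0.1218 = 1.7051, grad_y = 2*6*-0.0602 = -0.722
  x_4 = 0.1218 - 0.05*1.7051 = 0.0365
  y_4 = -0.0602 - 0.05*-0.722 = -0.0241
Step 5: grad_x = 2*7*0.0365 = 0.5115, grad_y = 2*6*-0.0241 = -0.2888
  x_5 = 0.0365 - 0.05*0.5115 = 0.011
  y_5 = -0.0241 - 0.05*-0.2888 = -0.0096
f(0.011, -0.0096) = 7*0.011^2 + 6*(-0.0096)^2 = 0.0014


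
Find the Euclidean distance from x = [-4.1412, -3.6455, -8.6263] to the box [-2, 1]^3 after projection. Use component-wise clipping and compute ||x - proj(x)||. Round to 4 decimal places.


Project each component onto [-2, 1].
clip(-4.1412) = -2.0, clip(-3.6455) = -2.0, clip(-8.6263) = -2.0
Projection = [-2.0, -2.0, -2.0]
Squared diffs: [4.5847, 2.7077, 43.9079]
Distance = sqrt(51.2003) = 7.1554


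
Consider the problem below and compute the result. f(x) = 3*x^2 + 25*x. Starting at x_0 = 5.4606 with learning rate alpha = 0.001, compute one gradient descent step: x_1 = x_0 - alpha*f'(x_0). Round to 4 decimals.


We compute the gradient at x_0 and apply the update.
f'(x) = 6*x + 25
f'(5.4606) = 6*5.4606 + 25 = 57.7636
x_1 = 5.4606 - 0.001*57.7636 = 5.4028


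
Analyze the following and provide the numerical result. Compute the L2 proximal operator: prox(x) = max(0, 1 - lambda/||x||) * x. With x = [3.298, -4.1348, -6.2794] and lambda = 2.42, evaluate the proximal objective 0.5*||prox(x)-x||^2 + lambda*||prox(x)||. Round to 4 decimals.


Step 1: Compute ||x||.
||x|| = 8.21
Step 2: Compute scaling factor.
scale = max(0, 1 - 2.42/8.21) = 0.7052
Step 3: prox(x) = [2.3259, -2.916, -4.4285]
||prox(x)|| = 5.79
Step 4: Proximal objective.
0.5*||prox-x||^2 = 2.9282
lambda*||prox|| = 14.0118
Total = 16.94


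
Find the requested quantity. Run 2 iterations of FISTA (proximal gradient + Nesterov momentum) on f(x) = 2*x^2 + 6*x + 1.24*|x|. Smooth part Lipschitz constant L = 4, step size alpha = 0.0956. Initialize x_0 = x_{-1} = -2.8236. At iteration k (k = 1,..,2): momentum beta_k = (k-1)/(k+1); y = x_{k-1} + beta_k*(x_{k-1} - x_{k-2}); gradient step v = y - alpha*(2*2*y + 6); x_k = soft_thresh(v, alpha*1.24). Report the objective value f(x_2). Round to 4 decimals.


FISTA on f(x) = 2*x^2 + 6*x + 1.24*|x|
L = 4, alpha = 0.0956
Iteration 1: beta = 0.0, y = -2.8236 + 0.0*(-2.8236 + 2.8236) = -2.8236
  grad(y) = -5.2944, v = y - alpha*grad = -2.3175
  prox(v) = soft_thresh(-2.3175, 0.1185) = -2.1989
Iteration 2: beta = 0.3333, y = -2.1989 + 0.3333*(-2.1989 + 2.8236) = -1.9907
  grad(y) = -1.9627, v = y - alpha*grad = -1.803
  prox(v) = soft_thresh(-1.803, 0.1185) = -1.6845
f(x_2) = 2*(-1.6845)^2 + 6*(-1.6845) + 1.24*|-1.6845| = -2.3431


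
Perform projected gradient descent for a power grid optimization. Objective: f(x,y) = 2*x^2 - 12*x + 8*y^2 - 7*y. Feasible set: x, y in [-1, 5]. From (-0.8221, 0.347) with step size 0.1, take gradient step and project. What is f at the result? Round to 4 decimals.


Step 1: Compute gradient at (-0.8221, 0.347).
grad_x = 2*2*-0.8221 - 12 = -15.2884
grad_y = 2*8*0.347 - 7 = -1.448
Step 2: Gradient step.
x_raw = -0.8221 - 0.1*-15.2884 = 0.7067
y_raw = 0.347 - 0.1*-1.448 = 0.4918
Step 3: Project onto [-1, 5].
x_proj = clip(0.7067) = 0.7067
y_proj = clip(0.4918) = 0.4918
Step 4: Evaluate f.
f(0.7067, 0.4918) = -8.9896


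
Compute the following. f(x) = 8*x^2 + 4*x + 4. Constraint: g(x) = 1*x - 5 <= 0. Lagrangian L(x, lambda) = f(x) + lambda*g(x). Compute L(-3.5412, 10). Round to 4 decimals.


Step 1: Evaluate f(x).
f(-3.5412) = 8*(-3.5412)^2 + 4*(-3.5412) + 4 = 90.156
Step 2: Evaluate g(x).
g(-3.5412) = 1*-3.5412 - 5 = -8.5412
Step 3: Compute Lagrangian.
L = 90.156 + 10*-8.5412 = 4.744


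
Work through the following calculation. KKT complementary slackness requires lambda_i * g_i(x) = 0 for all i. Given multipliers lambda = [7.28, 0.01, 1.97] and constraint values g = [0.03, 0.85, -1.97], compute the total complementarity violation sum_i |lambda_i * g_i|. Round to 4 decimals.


KKT complementary slackness check:
lambda_1 * g_1 = 7.28 * 0.03 = 0.2184
lambda_2 * g_2 = 0.01 * 0.85 = 0.0085
lambda_3 * g_3 = 1.97 * -1.97 = -3.8809
Total violation = 0.2184 + 0.0085 + 3.8809 = 4.1078


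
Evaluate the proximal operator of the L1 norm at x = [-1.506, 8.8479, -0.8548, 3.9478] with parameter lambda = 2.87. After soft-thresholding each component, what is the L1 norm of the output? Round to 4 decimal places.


Soft-thresholding with lambda = 2.87:
prox(-1.506) = sign(-1.506)*max(|-1.506| - 2.87, 0) = 0.0
prox(8.8479) = sign(8.8479)*max(|8.8479| - 2.87, 0) = 5.9779
prox(-0.8548) = sign(-0.8548)*max(|-0.8548| - 2.87, 0) = 0.0
prox(3.9478) = sign(3.9478)*max(|3.9478| - 2.87, 0) = 1.0778
prox(x) = [0.0, 5.9779, 0.0, 1.0778]
||prox(x)||_1 = 0.0 + 5.9779 + 0.0 + 1.0778 = 7.0557


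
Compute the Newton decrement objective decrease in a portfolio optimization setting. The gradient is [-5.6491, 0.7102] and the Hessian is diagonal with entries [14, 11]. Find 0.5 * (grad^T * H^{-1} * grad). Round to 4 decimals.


Step 1: H is diagonal, so H^(-1) * g = [-0.4035, 0.0646].
Step 2: g^T H^(-1) g = sum_i g_i^2 / H_ii
  = (-5.6491)^2/14 + (0.7102)^2/11
  = 2.2795 + 0.0459 = 2.3253
Step 3: Objective decrease = 0.5 * g^T H^(-1) g = 1.1627


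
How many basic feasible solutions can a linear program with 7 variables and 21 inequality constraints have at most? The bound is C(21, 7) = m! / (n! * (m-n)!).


Each vertex corresponds to some choice of n active constraints out of m, so the number of vertices is at most C(m, n) = m! / (n!(m-n)!).
m = 21, n = 7
Numerator: 21 * 20 * 19 * 18 * 17 * 16 * 15
Denominator: 7! = 5040
C(21, 7) = 116280


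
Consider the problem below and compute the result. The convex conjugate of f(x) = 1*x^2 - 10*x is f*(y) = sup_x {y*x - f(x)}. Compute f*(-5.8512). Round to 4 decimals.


f*(y) = sup_x {y*x - a*x^2 - b*x} = sup_x {(y-b)*x - a*x^2}
FOC: (y - b) - 2a*x = 0 => x* = (y - b)/(2a)
x* = (-5.8512 + 10)/(2*1) = 2.0744
f*(-5.8512) = (y-b)^2/(4a) = (-5.8512 + 10)^2/(4*1)
= 17.2125/4 = 4.3031


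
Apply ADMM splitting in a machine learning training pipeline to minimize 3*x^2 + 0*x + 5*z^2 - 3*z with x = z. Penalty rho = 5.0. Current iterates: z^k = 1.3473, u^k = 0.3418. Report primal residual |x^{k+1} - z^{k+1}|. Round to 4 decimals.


ADMM iteration with rho = 5.0, z^k = 1.3473, u^k = 0.3418
Step 1: x-update.
Minimize 3*x^2 + 0*x + (5.0/2)*(x - 1.3473 + 0.3418)^2
FOC: (2*3 + 5.0)*x = 0 + 5.0*(1.3473 - 0.3418)
x^{k+1} = 0.457
Step 2: z-update.
Minimize 5*z^2 - 3*z + (5.0/2)*(0.457 - z + 0.3418)^2
FOC: (2*5 + 5.0)*z = 3 + 5.0*(0.457 + 0.3418)
z^{k+1} = 0.4663
Step 3: u-update.
u^{k+1} = 0.3418 + 0.457 - 0.4663 = 0.3326
Step 4: Primal residual = |0.457 - 0.4663| = 0.0092


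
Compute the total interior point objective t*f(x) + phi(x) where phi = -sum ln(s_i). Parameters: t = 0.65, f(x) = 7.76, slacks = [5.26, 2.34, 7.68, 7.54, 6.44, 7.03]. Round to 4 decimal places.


Step 1: Compute log-barrier.
ln values: [1.6601, 0.8502, 2.0386, 2.0202, 1.8625, 1.9502]
phi = -(1.6601 + 0.8502 + 2.0386 + 2.0202 + 1.8625 + 1.9502) = -10.3818
Step 2: Compute augmented objective.
t*f(x) = 0.65*7.76 = 5.044
Total = 5.044 - 10.3818 = -5.3378


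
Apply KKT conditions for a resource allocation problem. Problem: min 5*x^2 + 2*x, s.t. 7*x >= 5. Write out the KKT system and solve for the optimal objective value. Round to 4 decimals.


Step 1: Try lambda = 0 (constraint inactive).
x_unc = -2/(2*5) = -0.2
Check: 7*-0.2 = -1.4 < 5 -- violated!
Step 2: Constraint must be active: 7*x = 5
x* = 5/7 = 0.7143 (rounded; the exact value 5/7 is used below)
lambda = (2*5*(5/7) + 2)/7 = 1.3061
Step 3: Compute optimal value.
f(x*) = 5*(5/7)^2 + 2*(5/7) = 3.9796


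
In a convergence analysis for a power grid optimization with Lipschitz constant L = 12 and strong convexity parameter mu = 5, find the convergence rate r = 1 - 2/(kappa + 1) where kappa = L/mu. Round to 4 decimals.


Step 1: Compute the condition number.
kappa = L/mu = 12/5 = 2.4
Step 2: Compute the convergence rate.
r = 1 - 2/(kappa + 1) = 1 - 2*mu/(L + mu) = (L - mu)/(L + mu) = 7/17 = 0.4118


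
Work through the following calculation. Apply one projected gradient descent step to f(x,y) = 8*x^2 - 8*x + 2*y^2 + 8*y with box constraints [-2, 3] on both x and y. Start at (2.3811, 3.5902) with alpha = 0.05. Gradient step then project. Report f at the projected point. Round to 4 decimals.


Step 1: Compute gradient at (2.3811, 3.5902).
grad_x = 2*8*2.3811 - 8 = 30.0976
grad_y = 2*2*3.5902 + 8 = 22.3608
Step 2: Gradient step.
x_raw = 2.3811 - 0.05*30.0976 = 0.8762
y_raw = 3.5902 - 0.05*22.3608 = 2.4722
Step 3: Project onto [-2, 3].
x_proj = clip(0.8762) = 0.8762
y_proj = clip(2.4722) = 2.4722
Step 4: Evaluate f.
f(0.8762, 2.4722) = 31.1328


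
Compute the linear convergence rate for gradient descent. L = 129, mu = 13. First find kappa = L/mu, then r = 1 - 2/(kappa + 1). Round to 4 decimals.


Step 1: Compute the condition number.
kappa = L/mu = 129/13 = 9.9231
Step 2: Compute the convergence rate.
r = 1 - 2/(kappa + 1) = 1 - 2*mu/(L + mu) = (L - mu)/(L + mu) = 116/142 = 0.8169


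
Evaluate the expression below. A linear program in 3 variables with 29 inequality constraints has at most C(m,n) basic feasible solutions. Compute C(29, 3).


Each vertex corresponds to some choice of n active constraints out of m, so the number of vertices is at most C(m, n) = m! / (n!(m-n)!).
m = 29, n = 3
Numerator: 29 * 28 * 27
Denominator: 3! = 6
C(29, 3) = 3654


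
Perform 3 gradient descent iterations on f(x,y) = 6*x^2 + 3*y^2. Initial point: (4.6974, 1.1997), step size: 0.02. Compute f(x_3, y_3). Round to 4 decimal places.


Gradient descent on f(x,y) = 6*x^2 + 3*y^2.
Starting point: (4.6974, 1.1997), alpha = 0.02
Step 1: grad_x = 2*6*4.6974 = 56.3688, grad_y = 2*3*1.1997 = 7.1982
  x_1 = 4.6974 - 0.02*56.3688 = 3.57
  y_1 = 1.1997 - 0.02*7.1982 = 1.0557
Step 2: grad_x = 2*6*3.57 = 42.8403, grad_y = 2*3*1.0557 = 6.3344
  x_2 = 3.57 - 0.02*42.8403 = 2.7132
  y_2 = 1.0557 - 0.02*6.3344 = 0.929
Step 3: grad_x = 2*6*2.7132 = 32.5586, grad_y = 2*3*0.929 = 5.5743
  x_3 = 2.7132 - 0.02*32.5586 = 2.062
  y_3 = 0.929 - 0.02*5.5743 = 0.8176
f(2.062, 0.8176) = 6*2.062^2 + 3*0.8176^2 = 27.5174


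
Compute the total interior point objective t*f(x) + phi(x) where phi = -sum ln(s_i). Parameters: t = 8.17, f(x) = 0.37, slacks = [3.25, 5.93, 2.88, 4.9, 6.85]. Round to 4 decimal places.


Step 1: Compute log-barrier.
ln values: [1.1787, 1.78, 1.0578, 1.5892, 1.9242]
phi = -(1.1787 + 1.78 + 1.0578 + 1.5892 + 1.9242) = -7.53
Step 2: Compute augmented objective.
t*f(x) = 8.17*0.37 = 3.0229
Total = 3.0229 - 7.53 = -4.5071


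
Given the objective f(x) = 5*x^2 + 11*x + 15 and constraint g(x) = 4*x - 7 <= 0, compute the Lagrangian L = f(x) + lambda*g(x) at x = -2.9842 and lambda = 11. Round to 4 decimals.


Step 1: Evaluate f(x).
f(-2.9842) = 5*(-2.9842)^2 + 11*(-2.9842) + 15 = 26.701
Step 2: Evaluate g(x).
g(-2.9842) = 4*-2.9842 - 7 = -18.9368
Step 3: Compute Lagrangian.
L = 26.701 + 11*-18.9368 = -181.6038


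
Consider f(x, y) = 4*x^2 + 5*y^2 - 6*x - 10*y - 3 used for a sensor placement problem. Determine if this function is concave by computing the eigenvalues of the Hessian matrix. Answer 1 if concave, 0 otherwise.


The Hessian of f(x,y) = 4*x^2 + 5*y^2 - 6*x - 10*y - 3 is:
H = [[8, 0], [0, 10]]
Trace = 8 + 10 = 18
Determinant = 8*10 - (0)^2 = 80
Discriminant = (18)^2 - 4*80 = 4.0
Eigenvalues: lambda_1 = 8.0, lambda_2 = 10.0
The function is not concave.

0


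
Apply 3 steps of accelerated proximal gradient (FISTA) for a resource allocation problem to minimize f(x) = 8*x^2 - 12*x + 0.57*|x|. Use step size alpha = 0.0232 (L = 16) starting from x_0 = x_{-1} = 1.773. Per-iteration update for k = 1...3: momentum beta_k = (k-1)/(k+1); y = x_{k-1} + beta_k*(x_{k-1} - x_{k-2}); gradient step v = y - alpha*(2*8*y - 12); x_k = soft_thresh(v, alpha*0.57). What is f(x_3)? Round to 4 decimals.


FISTA on f(x) = 8*x^2 - 12*x + 0.57*|x|
L = 16, alpha = 0.0232
Iteration 1: beta = 0.0, y = 1.773 + 0.0*(1.773 - 1.773) = 1.773
  grad(y) = 16.368, v = y - alpha*grad = 1.3933
  prox(v) = soft_thresh(1.3933, 0.0132) = 1.38
Iteration 2: beta = 0.3333, y = 1.38 + 0.3333*(1.38 - 1.773) = 1.2491
  grad(y) = 7.9848, v = y - alpha*grad = 1.0638
  prox(v) = soft_thresh(1.0638, 0.0132) = 1.0506
Iteration 3: beta = 0.5, y = 1.0506 + 0.5*(1.0506 - 1.38) = 0.8858
  grad(y) = 2.1736, v = y - alpha*grad = 0.8354
  prox(v) = soft_thresh(0.8354, 0.0132) = 0.8222
f(x_3) = 8*0.8222^2 - 12*0.8222 + 0.57*|0.8222| = -3.9896


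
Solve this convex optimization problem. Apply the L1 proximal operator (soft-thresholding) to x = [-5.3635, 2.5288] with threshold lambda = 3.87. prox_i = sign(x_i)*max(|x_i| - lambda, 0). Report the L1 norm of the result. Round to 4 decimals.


Soft-thresholding with lambda = 3.87:
prox(-5.3635) = sign(-5.3635)*max(|-5.3635| - 3.87, 0) = -1.4935
prox(2.5288) = sign(2.5288)*max(|2.5288| - 3.87, 0) = 0.0
prox(x) = [-1.4935, 0.0]
||prox(x)||_1 = 1.4935 + 0.0 = 1.4935


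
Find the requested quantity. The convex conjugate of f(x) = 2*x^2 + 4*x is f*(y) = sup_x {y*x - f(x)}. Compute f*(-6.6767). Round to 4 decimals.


f*(y) = sup_x {y*x - a*x^2 - b*x} = sup_x {(y-b)*x - a*x^2}
FOC: (y - b) - 2a*x = 0 => x* = (y - b)/(2a)
x* = (-6.6767 - 4)/(2*2) = -2.6692
f*(-6.6767) = (y-b)^2/(4a) = (-6.6767 - 4)^2/(4*2)
= 113.9919/8 = 14.249


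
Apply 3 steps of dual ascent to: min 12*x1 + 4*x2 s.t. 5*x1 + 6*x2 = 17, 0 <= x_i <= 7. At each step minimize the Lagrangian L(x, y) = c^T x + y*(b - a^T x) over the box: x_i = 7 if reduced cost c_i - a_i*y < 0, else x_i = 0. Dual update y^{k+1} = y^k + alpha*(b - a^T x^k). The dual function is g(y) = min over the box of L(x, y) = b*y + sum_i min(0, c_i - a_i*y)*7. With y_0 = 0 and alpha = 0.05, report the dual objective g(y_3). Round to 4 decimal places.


Dual ascent for LP: min 12*x1 + 4*x2, 5*x1 + 6*x2 = 17, 0 <= x_i <= 7
Step 1: y^k = 0.0, reduced costs: (12.0, 4.0)
  x^k = (0.0, 0.0), subgradient = b - a^T x = 17.0
  y^{k+1} = 0.0 + 0.05*17.0 = 0.85
Step 2: y^k = 0.85, reduced costs: (7.75, -1.1)
  x^k = (0.0, 7.0), subgradient = b - a^T x = -25.0
  y^{k+1} = 0.85 + 0.05*-25.0 = -0.4
Step 3: y^k = -0.4, reduced costs: (14.0, 6.4)
  x^k = (0.0, 0.0), subgradient = b - a^T x = 17.0
  y^{k+1} = -0.4 + 0.05*17.0 = 0.45
Dual objective at y_3 = 0.45: reduced costs (9.75, 1.3), box minimizer x = (0.0, 0.0)
g(y_3) = b*y + (c1 - a1*y)*x1 + (c2 - a2*y)*x2 = 17*0.45 + 9.75*0.0 + 1.3*0.0 = 7.65 + 0.0 + 0.0 = 7.65


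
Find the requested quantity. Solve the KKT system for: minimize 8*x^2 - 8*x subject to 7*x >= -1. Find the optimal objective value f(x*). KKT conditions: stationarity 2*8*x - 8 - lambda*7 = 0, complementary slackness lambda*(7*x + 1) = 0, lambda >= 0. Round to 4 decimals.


Step 1: Try lambda = 0 (constraint inactive).
Stationarity: 2*8*x - 8 = 0
x* = 8/(2*8) = 0.5
Check constraint: 7*0.5 = 3.5 >= -1 -- satisfied.
Step 2: Compute optimal value.
f(x*) = 8*0.5^2 - 8*0.5 = -2.0


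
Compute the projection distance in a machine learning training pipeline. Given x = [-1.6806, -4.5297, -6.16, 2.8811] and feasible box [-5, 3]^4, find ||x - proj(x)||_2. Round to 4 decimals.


Project each component onto [-5, 3].
clip(-1.6806) = -1.6806, clip(-4.5297) = -4.5297, clip(-6.16) = -5.0, clip(2.8811) = 2.8811
Projection = [-1.6806, -4.5297, -5.0, 2.8811]
Squared diffs: [0.0, 0.0, 1.3456, 0.0]
Distance = sqrt(1.3456) = 1.16


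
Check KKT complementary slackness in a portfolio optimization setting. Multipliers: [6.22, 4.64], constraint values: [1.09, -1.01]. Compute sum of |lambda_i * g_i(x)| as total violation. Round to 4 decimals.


KKT complementary slackness check:
lambda_1 * g_1 = 6.22 * 1.09 = 6.7798
lambda_2 * g_2 = 4.64 * -1.01 = -4.6864
Total violation = 6.7798 + 4.6864 = 11.4662


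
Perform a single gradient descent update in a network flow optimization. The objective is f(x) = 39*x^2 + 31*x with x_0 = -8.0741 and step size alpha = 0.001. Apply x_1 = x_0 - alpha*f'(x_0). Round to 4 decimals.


We compute the gradient at x_0 and apply the update.
f'(x) = 78*x + 31
f'(-8.0741) = 78*-8.0741 + 31 = -598.7798
x_1 = -8.0741 - 0.001*-598.7798 = -7.4753


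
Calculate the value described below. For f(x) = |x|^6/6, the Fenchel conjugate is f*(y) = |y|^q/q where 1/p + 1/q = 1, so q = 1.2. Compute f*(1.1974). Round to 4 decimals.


The conjugate exponent q satisfies 1/p + 1/q = 1.
p = 6, so q = 6/(6 - 1) = 1.2
|y|^q = 1.1974^1.2 = 1.2413
f*(1.1974) = 1.2413 / 1.2 = 1.0344


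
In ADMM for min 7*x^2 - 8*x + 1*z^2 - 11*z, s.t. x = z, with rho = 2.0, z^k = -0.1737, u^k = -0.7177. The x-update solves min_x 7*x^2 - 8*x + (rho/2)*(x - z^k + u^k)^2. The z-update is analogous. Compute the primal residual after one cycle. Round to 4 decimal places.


ADMM iteration with rho = 2.0, z^k = -0.1737, u^k = -0.7177
Step 1: x-update.
Minimize 7*x^2 - 8*x + (2.0/2)*(x + 0.1737 - 0.7177)^2
FOC: (2*7 + 2.0)*x = 8 + 2.0*(-0.1737 + 0.7177)
x^{k+1} = 0.568
Step 2: z-update.
Minimize 1*z^2 - 11*z + (2.0/2)*(0.568 - z - 0.7177)^2
FOC: (2*1 + 2.0)*z = 11 + 2.0*(0.568 - 0.7177)
z^{k+1} = 2.6752
Step 3: u-update.
u^{k+1} = -0.7177 + 0.568 - 2.6752 = -2.8249
Step 4: Primal residual = |0.568 - 2.6752| = 2.1072


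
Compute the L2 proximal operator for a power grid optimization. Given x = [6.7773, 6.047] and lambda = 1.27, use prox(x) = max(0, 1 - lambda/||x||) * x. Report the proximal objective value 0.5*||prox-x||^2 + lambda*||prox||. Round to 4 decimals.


Step 1: Compute ||x||.
||x|| = 9.0828
Step 2: Compute scaling factor.
scale = max(0, 1 - 1.27/9.0828) = 0.8602
Step 3: prox(x) = [5.8297, 5.2015]
||prox(x)|| = 7.8128
Step 4: Proximal objective.
0.5*||prox-x||^2 = 0.8065
lambda*||prox|| = 9.9223
Total = 10.7288


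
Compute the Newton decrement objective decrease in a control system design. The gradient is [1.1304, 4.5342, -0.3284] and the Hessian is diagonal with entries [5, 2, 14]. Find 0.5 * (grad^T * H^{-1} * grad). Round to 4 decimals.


Step 1: H is diagonal, so H^(-1) * g = [0.2261, 2.2671, -0.0235].
Step 2: g^T H^(-1) g = sum_i g_i^2 / H_ii
  = (1.1304)^2/5 + (4.5342)^2/2 + (-0.3284)^2/14
  = 0.2556 + 10.2795 + 0.0077 = 10.5427
Step 3: Objective decrease = 0.5 * g^T H^(-1) g = 5.2714


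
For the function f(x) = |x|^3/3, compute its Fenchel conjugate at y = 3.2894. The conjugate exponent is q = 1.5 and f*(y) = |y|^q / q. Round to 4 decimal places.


The conjugate exponent q satisfies 1/p + 1/q = 1.
p = 3, so q = 3/(3 - 1) = 1.5
|y|^q = 3.2894^1.5 = 5.9659
f*(3.2894) = 5.9659 / 1.5 = 3.9773


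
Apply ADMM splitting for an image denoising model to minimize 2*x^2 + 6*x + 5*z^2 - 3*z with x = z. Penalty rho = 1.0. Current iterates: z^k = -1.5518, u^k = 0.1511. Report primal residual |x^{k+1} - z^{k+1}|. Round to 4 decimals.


ADMM iteration with rho = 1.0, z^k = -1.5518, u^k = 0.1511
Step 1: x-update.
Minimize 2*x^2 + 6*x + (1.0/2)*(x + 1.5518 + 0.1511)^2
FOC: (2*2 + 1.0)*x = -6 + 1.0*(-1.5518 - 0.1511)
x^{k+1} = -1.5406
Step 2: z-update.
Minimize 5*z^2 - 3*z + (1.0/2)*(-1.5406 - z + 0.1511)^2
FOC: (2*5 + 1.0)*z = 3 + 1.0*(-1.5406 + 0.1511)
z^{k+1} = 0.1464
Step 3: u-update.
u^{k+1} = 0.1511 - 1.5406 - 0.1464 = -1.5359
Step 4: Primal residual = |-1.5406 - 0.1464| = 1.687


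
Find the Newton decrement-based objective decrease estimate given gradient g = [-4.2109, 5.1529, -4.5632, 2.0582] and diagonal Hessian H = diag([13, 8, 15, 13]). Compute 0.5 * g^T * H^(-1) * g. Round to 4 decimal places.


Step 1: H is diagonal, so H^(-1) * g = [-0.3239, 0.6441, -0.3042, 0.1583].
Step 2: g^T H^(-1) g = sum_i g_i^2 / H_ii
  = (-4.2109)^2/13 + (5.1529)^2/8 + (-4.5632)^2/15 + (2.0582)^2/13
  = 1.364 + 3.319 + 1.3882 + 0.3259 = 6.3971
Step 3: Objective decrease = 0.5 * g^T H^(-1) g = 3.1985


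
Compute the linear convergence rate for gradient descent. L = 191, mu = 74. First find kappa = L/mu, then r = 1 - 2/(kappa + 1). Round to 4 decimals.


Step 1: Compute the condition number.
kappa = L/mu = 191/74 = 2.5811
Step 2: Compute the convergence rate.
r = 1 - 2/(kappa + 1) = 1 - 2*mu/(L + mu) = (L - mu)/(L + mu) = 117/265 = 0.4415


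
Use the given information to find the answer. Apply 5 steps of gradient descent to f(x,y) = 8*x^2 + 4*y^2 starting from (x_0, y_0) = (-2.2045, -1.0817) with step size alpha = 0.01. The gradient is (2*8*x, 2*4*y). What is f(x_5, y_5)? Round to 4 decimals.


Gradient descent on f(x,y) = 8*x^2 + 4*y^2.
Starting point: (-2.2045, -1.0817), alpha = 0.01
Step 1: grad_x = 2*8*-2.2045 = -35.272, grad_y = 2*4*-1.0817 = -8.6536
  x_1 = -2.2045 - 0.01*-35.272 = -1.8518
  y_1 = -1.0817 - 0.01*-8.6536 = -0.9952
Step 2: grad_x = 2*8*-1.8518 = -29.6285, grad_y = 2*4*-0.9952 = -7.9613
  x_2 = -1.8518 - 0.01*-29.6285 = -1.5555
  y_2 = -0.9952 - 0.01*-7.9613 = -0.9156
Step 3: grad_x = 2*8*-1.5555 = -24.8879, grad_y = 2*4*-0.9156 = -7.3244
  x_3 = -1.5555 - 0.01*-24.8879 = -1.3066
  y_3 = -0.9156 - 0.01*-7.3244 = -0.8423
Step 4: grad_x = 2*8*-1.3066 = -20.9059, grad_y = 2*4*-0.8423 = -6.7385
  x_4 = -1.3066 - 0.01*-20.9059 = -1.0976
  y_4 = -0.8423 - 0.01*-6.7385 = -0.7749
Step 5: grad_x = 2*8*-1.0976 = -17.5609, grad_y = 2*4*-0.7749 = -6.1994
  x_5 = -1.0976 - 0.01*-17.5609 = -0.9219
  y_5 = -0.7749 - 0.01*-6.1994 = -0.7129
f(-0.9219, -0.7129) = 8*(-0.9219)^2 + 4*(-0.7129)^2 = 8.833


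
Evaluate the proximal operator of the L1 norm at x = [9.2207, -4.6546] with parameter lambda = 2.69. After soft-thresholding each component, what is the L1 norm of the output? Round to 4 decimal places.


Soft-thresholding with lambda = 2.69:
prox(9.2207) = sign(9.2207)*max(|9.2207| - 2.69, 0) = 6.5307
prox(-4.6546) = sign(-4.6546)*max(|-4.6546| - 2.69, 0) = -1.9646
prox(x) = [6.5307, -1.9646]
||prox(x)||_1 = 6.5307 + 1.9646 = 8.4953


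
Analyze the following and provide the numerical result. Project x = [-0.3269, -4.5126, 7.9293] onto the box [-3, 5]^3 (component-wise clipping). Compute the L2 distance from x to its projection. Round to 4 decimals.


Project each component onto [-3, 5].
clip(-0.3269) = -0.3269, clip(-4.5126) = -3.0, clip(7.9293) = 5.0
Projection = [-0.3269, -3.0, 5.0]
Squared diffs: [0.0, 2.288, 8.5808]
Distance = sqrt(10.8688) = 3.2968


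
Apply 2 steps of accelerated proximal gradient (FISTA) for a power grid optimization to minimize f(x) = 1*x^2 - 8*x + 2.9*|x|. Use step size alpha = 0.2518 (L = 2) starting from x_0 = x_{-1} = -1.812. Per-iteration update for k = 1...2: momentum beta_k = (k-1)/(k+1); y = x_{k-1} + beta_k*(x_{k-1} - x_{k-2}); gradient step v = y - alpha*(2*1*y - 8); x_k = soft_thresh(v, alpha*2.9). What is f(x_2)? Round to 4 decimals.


FISTA on f(x) = 1*x^2 - 8*x + 2.9*|x|
L = 2, alpha = 0.2518
Iteration 1: beta = 0.0, y = -1.812 + 0.0*(-1.812 + 1.812) = -1.812
  grad(y) = -11.624, v = y - alpha*grad = 1.1149
  prox(v) = soft_thresh(1.1149, 0.7302) = 0.3847
Iteration 2: beta = 0.3333, y = 0.3847 + 0.3333*(0.3847 + 1.812) = 1.1169
  grad(y) = -5.7661, v = y - alpha*grad = 2.5688
  prox(v) = soft_thresh(2.5688, 0.7302) = 1.8386
f(x_2) = 1*1.8386^2 - 8*1.8386 + 2.9*|1.8386| = -5.9964


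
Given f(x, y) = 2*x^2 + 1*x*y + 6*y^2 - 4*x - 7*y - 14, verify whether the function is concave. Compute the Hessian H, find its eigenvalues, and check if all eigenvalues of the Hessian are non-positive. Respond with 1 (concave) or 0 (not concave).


The Hessian of f(x,y) = 2*x^2 + 1*x*y + 6*y^2 - 4*x - 7*y - 14 is:
H = [[4, 1], [1, 12]]
Trace = 4 + 12 = 16
Determinant = 4*12 - (1)^2 = 47
Discriminant = (16)^2 - 4*47 = 68.0
Eigenvalues: lambda_1 = 3.8769, lambda_2 = 12.1231
The function is not concave.

0


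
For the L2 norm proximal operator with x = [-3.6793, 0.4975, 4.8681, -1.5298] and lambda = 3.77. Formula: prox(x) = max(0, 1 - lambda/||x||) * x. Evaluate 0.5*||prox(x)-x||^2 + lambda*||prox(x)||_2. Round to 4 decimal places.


Step 1: Compute ||x||.
||x|| = 6.3106
Step 2: Compute scaling factor.
scale = max(0, 1 - 3.77/6.3106) = 0.4026
Step 3: prox(x) = [-1.4813, 0.2003, 1.9599, -0.6159]
||prox(x)|| = 2.5406
Step 4: Proximal objective.
0.5*||prox-x||^2 = 7.1065
lambda*||prox|| = 9.5781
Total = 16.6844
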